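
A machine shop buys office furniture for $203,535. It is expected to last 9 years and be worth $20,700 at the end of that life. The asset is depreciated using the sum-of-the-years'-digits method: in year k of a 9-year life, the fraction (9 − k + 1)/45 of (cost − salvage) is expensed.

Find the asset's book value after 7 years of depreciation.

Depreciable base = $203,535 − $20,700 = $182,835.
Sum of the years' digits = 9+8+7+6+5+4+3+2+1 = 45.
Year 1: $182,835 × 9/45 = $36,567. Book value $166,968.
Year 2: $182,835 × 8/45 = $32,504. Book value $134,464.
Year 3: $182,835 × 7/45 = $28,441. Book value $106,023.
Year 4: $182,835 × 6/45 = $24,378. Book value $81,645.
Year 5: $182,835 × 5/45 = $20,315. Book value $61,330.
Year 6: $182,835 × 4/45 = $16,252. Book value $45,078.
Year 7: $182,835 × 3/45 = $12,189. Book value $32,889.

$32,889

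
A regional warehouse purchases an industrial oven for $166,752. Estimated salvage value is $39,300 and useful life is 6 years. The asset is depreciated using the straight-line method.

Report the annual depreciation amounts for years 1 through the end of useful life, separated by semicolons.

$21,242; $21,242; $21,242; $21,242; $21,242; $21,242

Depreciable base = $166,752 − $39,300 = $127,452.
Annual expense = $127,452 / 6 = $21,242.
End of year 1: book value $145,510.
End of year 2: book value $124,268.
End of year 3: book value $103,026.
End of year 4: book value $81,784.
End of year 5: book value $60,542.
End of year 6: book value $39,300.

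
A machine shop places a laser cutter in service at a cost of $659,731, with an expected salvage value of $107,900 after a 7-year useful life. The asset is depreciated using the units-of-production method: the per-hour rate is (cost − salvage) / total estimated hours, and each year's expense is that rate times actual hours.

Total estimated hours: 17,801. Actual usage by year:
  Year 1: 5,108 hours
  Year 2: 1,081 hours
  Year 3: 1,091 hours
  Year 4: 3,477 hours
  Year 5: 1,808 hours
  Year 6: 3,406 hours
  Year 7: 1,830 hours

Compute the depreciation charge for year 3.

Depreciable base = $659,731 − $107,900 = $551,831.
Rate = $551,831 / 17,801 hours = $31 per hour.
Year 1: 5,108 × $31 = $158,348. Book value $501,383.
Year 2: 1,081 × $31 = $33,511. Book value $467,872.
Year 3: 1,091 × $31 = $33,821. Book value $434,051.

$33,821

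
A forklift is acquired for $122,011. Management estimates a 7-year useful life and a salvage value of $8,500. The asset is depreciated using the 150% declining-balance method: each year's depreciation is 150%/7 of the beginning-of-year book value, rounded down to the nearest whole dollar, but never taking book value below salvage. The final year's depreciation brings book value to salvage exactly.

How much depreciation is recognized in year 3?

$16,140

Depreciable base = $122,011 − $8,500 = $113,511.
Year 1: ⌊$122,011 × 150%/7⌋ = $26,145. Book value $95,866.
Year 2: ⌊$95,866 × 150%/7⌋ = $20,542. Book value $75,324.
Year 3: ⌊$75,324 × 150%/7⌋ = $16,140. Book value $59,184.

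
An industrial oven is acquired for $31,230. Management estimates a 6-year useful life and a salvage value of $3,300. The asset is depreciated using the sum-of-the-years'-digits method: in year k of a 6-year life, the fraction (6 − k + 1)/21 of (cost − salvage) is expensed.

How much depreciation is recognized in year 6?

Depreciable base = $31,230 − $3,300 = $27,930.
Sum of the years' digits = 6+5+4+3+2+1 = 21.
Year 1: $27,930 × 6/21 = $7,980. Book value $23,250.
Year 2: $27,930 × 5/21 = $6,650. Book value $16,600.
Year 3: $27,930 × 4/21 = $5,320. Book value $11,280.
Year 4: $27,930 × 3/21 = $3,990. Book value $7,290.
Year 5: $27,930 × 2/21 = $2,660. Book value $4,630.
Year 6: $27,930 × 1/21 = $1,330. Book value $3,300.

$1,330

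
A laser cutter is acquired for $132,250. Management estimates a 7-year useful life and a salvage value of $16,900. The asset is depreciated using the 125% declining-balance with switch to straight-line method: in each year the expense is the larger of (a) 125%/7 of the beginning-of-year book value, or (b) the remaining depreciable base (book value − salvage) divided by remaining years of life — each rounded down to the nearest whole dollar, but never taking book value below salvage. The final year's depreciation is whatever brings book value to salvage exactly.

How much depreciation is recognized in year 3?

Depreciable base = $132,250 − $16,900 = $115,350.
Year 1: DB = ⌊$132,250 × 125%/7⌋ = $23,616; SL = ⌊$115,350/7⌋ = $16,478 → take DB $23,616. Book value $108,634.
Year 2: DB = ⌊$108,634 × 125%/7⌋ = $19,398; SL = ⌊$91,734/6⌋ = $15,289 → take DB $19,398. Book value $89,236.
Year 3: DB = ⌊$89,236 × 125%/7⌋ = $15,935; SL = ⌊$72,336/5⌋ = $14,467 → take DB $15,935. Book value $73,301.

$15,935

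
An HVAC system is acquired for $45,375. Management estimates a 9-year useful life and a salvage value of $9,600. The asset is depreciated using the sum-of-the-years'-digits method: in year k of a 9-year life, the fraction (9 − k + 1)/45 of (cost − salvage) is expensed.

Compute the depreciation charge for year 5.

$3,975

Depreciable base = $45,375 − $9,600 = $35,775.
Sum of the years' digits = 9+8+7+6+5+4+3+2+1 = 45.
Year 1: $35,775 × 9/45 = $7,155. Book value $38,220.
Year 2: $35,775 × 8/45 = $6,360. Book value $31,860.
Year 3: $35,775 × 7/45 = $5,565. Book value $26,295.
Year 4: $35,775 × 6/45 = $4,770. Book value $21,525.
Year 5: $35,775 × 5/45 = $3,975. Book value $17,550.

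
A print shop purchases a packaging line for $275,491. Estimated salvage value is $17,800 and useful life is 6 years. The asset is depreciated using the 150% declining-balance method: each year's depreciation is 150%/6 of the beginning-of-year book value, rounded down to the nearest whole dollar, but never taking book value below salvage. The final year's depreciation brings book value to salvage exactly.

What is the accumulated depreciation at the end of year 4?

Depreciable base = $275,491 − $17,800 = $257,691.
Year 1: ⌊$275,491 × 150%/6⌋ = $68,872. Book value $206,619.
Year 2: ⌊$206,619 × 150%/6⌋ = $51,654. Book value $154,965.
Year 3: ⌊$154,965 × 150%/6⌋ = $38,741. Book value $116,224.
Year 4: ⌊$116,224 × 150%/6⌋ = $29,056. Book value $87,168.
Accumulated through year 4 = $275,491 − $87,168 = $188,323.

$188,323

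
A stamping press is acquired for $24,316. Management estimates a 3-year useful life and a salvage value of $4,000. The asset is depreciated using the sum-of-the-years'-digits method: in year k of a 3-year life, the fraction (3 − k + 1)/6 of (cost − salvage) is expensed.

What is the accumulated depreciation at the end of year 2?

$16,930

Depreciable base = $24,316 − $4,000 = $20,316.
Sum of the years' digits = 3+2+1 = 6.
Year 1: $20,316 × 3/6 = $10,158. Book value $14,158.
Year 2: $20,316 × 2/6 = $6,772. Book value $7,386.
Accumulated through year 2 = $24,316 − $7,386 = $16,930.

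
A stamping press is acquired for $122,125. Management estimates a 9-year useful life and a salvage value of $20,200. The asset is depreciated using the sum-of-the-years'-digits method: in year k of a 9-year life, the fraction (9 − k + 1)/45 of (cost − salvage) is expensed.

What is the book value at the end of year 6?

Depreciable base = $122,125 − $20,200 = $101,925.
Sum of the years' digits = 9+8+7+6+5+4+3+2+1 = 45.
Year 1: $101,925 × 9/45 = $20,385. Book value $101,740.
Year 2: $101,925 × 8/45 = $18,120. Book value $83,620.
Year 3: $101,925 × 7/45 = $15,855. Book value $67,765.
Year 4: $101,925 × 6/45 = $13,590. Book value $54,175.
Year 5: $101,925 × 5/45 = $11,325. Book value $42,850.
Year 6: $101,925 × 4/45 = $9,060. Book value $33,790.

$33,790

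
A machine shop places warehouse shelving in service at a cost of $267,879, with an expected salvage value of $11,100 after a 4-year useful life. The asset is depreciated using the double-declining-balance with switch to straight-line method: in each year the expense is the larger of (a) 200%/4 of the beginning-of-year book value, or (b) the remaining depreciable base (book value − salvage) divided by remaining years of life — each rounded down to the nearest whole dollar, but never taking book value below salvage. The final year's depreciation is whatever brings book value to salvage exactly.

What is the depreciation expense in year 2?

$66,970

Depreciable base = $267,879 − $11,100 = $256,779.
Year 1: DB = ⌊$267,879 × 200%/4⌋ = $133,939; SL = ⌊$256,779/4⌋ = $64,194 → take DB $133,939. Book value $133,940.
Year 2: DB = ⌊$133,940 × 200%/4⌋ = $66,970; SL = ⌊$122,840/3⌋ = $40,946 → take DB $66,970. Book value $66,970.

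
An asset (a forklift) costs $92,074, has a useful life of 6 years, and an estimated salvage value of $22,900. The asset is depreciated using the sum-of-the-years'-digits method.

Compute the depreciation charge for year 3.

$13,176

Depreciable base = $92,074 − $22,900 = $69,174.
Sum of the years' digits = 6+5+4+3+2+1 = 21.
Year 1: $69,174 × 6/21 = $19,764. Book value $72,310.
Year 2: $69,174 × 5/21 = $16,470. Book value $55,840.
Year 3: $69,174 × 4/21 = $13,176. Book value $42,664.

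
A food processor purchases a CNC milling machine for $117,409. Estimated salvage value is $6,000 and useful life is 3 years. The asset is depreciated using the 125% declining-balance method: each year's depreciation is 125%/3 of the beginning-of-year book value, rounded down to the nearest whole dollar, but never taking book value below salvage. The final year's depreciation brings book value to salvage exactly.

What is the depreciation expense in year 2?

Depreciable base = $117,409 − $6,000 = $111,409.
Year 1: ⌊$117,409 × 125%/3⌋ = $48,920. Book value $68,489.
Year 2: ⌊$68,489 × 125%/3⌋ = $28,537. Book value $39,952.

$28,537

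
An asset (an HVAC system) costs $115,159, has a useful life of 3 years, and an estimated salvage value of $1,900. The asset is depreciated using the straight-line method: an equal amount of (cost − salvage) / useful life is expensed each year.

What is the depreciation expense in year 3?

$37,753

Depreciable base = $115,159 − $1,900 = $113,259.
Annual expense = $113,259 / 3 = $37,753.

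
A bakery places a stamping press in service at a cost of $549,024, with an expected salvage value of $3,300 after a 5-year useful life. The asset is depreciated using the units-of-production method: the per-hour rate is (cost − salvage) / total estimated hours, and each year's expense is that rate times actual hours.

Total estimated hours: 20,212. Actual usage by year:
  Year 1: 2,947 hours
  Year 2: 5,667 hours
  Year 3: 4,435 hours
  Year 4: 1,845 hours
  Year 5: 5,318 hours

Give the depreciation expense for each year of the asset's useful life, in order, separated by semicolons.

Depreciable base = $549,024 − $3,300 = $545,724.
Rate = $545,724 / 20,212 hours = $27 per hour.
Year 1: 2,947 × $27 = $79,569. Book value $469,455.
Year 2: 5,667 × $27 = $153,009. Book value $316,446.
Year 3: 4,435 × $27 = $119,745. Book value $196,701.
Year 4: 1,845 × $27 = $49,815. Book value $146,886.
Year 5: 5,318 × $27 = $143,586. Book value $3,300.

$79,569; $153,009; $119,745; $49,815; $143,586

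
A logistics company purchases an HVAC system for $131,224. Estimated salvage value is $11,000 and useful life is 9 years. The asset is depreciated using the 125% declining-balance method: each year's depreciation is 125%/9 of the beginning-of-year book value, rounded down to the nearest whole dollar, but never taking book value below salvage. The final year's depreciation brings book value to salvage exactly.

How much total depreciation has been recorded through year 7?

Depreciable base = $131,224 − $11,000 = $120,224.
Year 1: ⌊$131,224 × 125%/9⌋ = $18,225. Book value $112,999.
Year 2: ⌊$112,999 × 125%/9⌋ = $15,694. Book value $97,305.
Year 3: ⌊$97,305 × 125%/9⌋ = $13,514. Book value $83,791.
Year 4: ⌊$83,791 × 125%/9⌋ = $11,637. Book value $72,154.
Year 5: ⌊$72,154 × 125%/9⌋ = $10,021. Book value $62,133.
Year 6: ⌊$62,133 × 125%/9⌋ = $8,629. Book value $53,504.
Year 7: ⌊$53,504 × 125%/9⌋ = $7,431. Book value $46,073.
Accumulated through year 7 = $131,224 − $46,073 = $85,151.

$85,151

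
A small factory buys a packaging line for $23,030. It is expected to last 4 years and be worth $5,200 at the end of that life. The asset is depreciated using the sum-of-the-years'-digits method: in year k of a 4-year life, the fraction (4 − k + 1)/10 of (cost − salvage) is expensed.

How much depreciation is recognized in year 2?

Depreciable base = $23,030 − $5,200 = $17,830.
Sum of the years' digits = 4+3+2+1 = 10.
Year 1: $17,830 × 4/10 = $7,132. Book value $15,898.
Year 2: $17,830 × 3/10 = $5,349. Book value $10,549.

$5,349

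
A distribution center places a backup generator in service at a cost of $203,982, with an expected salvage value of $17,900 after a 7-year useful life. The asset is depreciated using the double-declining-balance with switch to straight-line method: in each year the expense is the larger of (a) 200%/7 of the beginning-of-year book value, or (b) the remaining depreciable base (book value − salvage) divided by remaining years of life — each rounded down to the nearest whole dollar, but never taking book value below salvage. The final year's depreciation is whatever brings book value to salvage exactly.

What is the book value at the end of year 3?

Depreciable base = $203,982 − $17,900 = $186,082.
Year 1: DB = ⌊$203,982 × 200%/7⌋ = $58,280; SL = ⌊$186,082/7⌋ = $26,583 → take DB $58,280. Book value $145,702.
Year 2: DB = ⌊$145,702 × 200%/7⌋ = $41,629; SL = ⌊$127,802/6⌋ = $21,300 → take DB $41,629. Book value $104,073.
Year 3: DB = ⌊$104,073 × 200%/7⌋ = $29,735; SL = ⌊$86,173/5⌋ = $17,234 → take DB $29,735. Book value $74,338.

$74,338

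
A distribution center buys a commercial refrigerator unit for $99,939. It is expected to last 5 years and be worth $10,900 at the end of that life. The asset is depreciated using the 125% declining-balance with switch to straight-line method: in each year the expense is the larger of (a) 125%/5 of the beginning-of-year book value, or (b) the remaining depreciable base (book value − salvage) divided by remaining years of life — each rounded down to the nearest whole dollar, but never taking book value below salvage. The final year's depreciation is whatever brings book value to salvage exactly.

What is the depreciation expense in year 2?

$18,738

Depreciable base = $99,939 − $10,900 = $89,039.
Year 1: DB = ⌊$99,939 × 125%/5⌋ = $24,984; SL = ⌊$89,039/5⌋ = $17,807 → take DB $24,984. Book value $74,955.
Year 2: DB = ⌊$74,955 × 125%/5⌋ = $18,738; SL = ⌊$64,055/4⌋ = $16,013 → take DB $18,738. Book value $56,217.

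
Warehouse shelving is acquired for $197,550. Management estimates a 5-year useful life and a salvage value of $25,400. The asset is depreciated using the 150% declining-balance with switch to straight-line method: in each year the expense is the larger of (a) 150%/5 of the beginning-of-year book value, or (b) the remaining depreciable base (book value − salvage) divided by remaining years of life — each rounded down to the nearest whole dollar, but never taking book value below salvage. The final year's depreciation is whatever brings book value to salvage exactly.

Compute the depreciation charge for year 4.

Depreciable base = $197,550 − $25,400 = $172,150.
Year 1: DB = ⌊$197,550 × 150%/5⌋ = $59,265; SL = ⌊$172,150/5⌋ = $34,430 → take DB $59,265. Book value $138,285.
Year 2: DB = ⌊$138,285 × 150%/5⌋ = $41,485; SL = ⌊$112,885/4⌋ = $28,221 → take DB $41,485. Book value $96,800.
Year 3: DB = ⌊$96,800 × 150%/5⌋ = $29,040; SL = ⌊$71,400/3⌋ = $23,800 → take DB $29,040. Book value $67,760.
Year 4: DB = ⌊$67,760 × 150%/5⌋ = $20,328; SL = ⌊$42,360/2⌋ = $21,180 → take SL $21,180. Book value $46,580.

$21,180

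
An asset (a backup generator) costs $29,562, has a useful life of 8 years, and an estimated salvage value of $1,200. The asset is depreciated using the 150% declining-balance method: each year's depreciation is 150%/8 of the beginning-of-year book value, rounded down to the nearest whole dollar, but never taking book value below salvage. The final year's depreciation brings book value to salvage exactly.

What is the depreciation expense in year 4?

Depreciable base = $29,562 − $1,200 = $28,362.
Year 1: ⌊$29,562 × 150%/8⌋ = $5,542. Book value $24,020.
Year 2: ⌊$24,020 × 150%/8⌋ = $4,503. Book value $19,517.
Year 3: ⌊$19,517 × 150%/8⌋ = $3,659. Book value $15,858.
Year 4: ⌊$15,858 × 150%/8⌋ = $2,973. Book value $12,885.

$2,973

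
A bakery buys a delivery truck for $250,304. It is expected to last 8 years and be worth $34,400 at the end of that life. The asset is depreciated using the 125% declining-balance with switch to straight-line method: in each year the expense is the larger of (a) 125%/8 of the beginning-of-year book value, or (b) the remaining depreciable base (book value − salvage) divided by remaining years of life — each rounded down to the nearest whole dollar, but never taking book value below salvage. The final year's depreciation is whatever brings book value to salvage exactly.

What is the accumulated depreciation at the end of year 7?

Depreciable base = $250,304 − $34,400 = $215,904.
Year 1: DB = ⌊$250,304 × 125%/8⌋ = $39,110; SL = ⌊$215,904/8⌋ = $26,988 → take DB $39,110. Book value $211,194.
Year 2: DB = ⌊$211,194 × 125%/8⌋ = $32,999; SL = ⌊$176,794/7⌋ = $25,256 → take DB $32,999. Book value $178,195.
Year 3: DB = ⌊$178,195 × 125%/8⌋ = $27,842; SL = ⌊$143,795/6⌋ = $23,965 → take DB $27,842. Book value $150,353.
Year 4: DB = ⌊$150,353 × 125%/8⌋ = $23,492; SL = ⌊$115,953/5⌋ = $23,190 → take DB $23,492. Book value $126,861.
Year 5: DB = ⌊$126,861 × 125%/8⌋ = $19,822; SL = ⌊$92,461/4⌋ = $23,115 → take SL $23,115. Book value $103,746.
Year 6: DB = ⌊$103,746 × 125%/8⌋ = $16,210; SL = ⌊$69,346/3⌋ = $23,115 → take SL $23,115. Book value $80,631.
Year 7: DB = ⌊$80,631 × 125%/8⌋ = $12,598; SL = ⌊$46,231/2⌋ = $23,115 → take SL $23,115. Book value $57,516.
Accumulated through year 7 = $250,304 − $57,516 = $192,788.

$192,788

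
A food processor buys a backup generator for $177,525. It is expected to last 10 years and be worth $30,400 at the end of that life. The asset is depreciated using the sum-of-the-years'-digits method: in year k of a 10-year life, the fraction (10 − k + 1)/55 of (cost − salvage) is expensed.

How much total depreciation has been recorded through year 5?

Depreciable base = $177,525 − $30,400 = $147,125.
Sum of the years' digits = 10+9+8+7+6+5+4+3+2+1 = 55.
Year 1: $147,125 × 10/55 = $26,750. Book value $150,775.
Year 2: $147,125 × 9/55 = $24,075. Book value $126,700.
Year 3: $147,125 × 8/55 = $21,400. Book value $105,300.
Year 4: $147,125 × 7/55 = $18,725. Book value $86,575.
Year 5: $147,125 × 6/55 = $16,050. Book value $70,525.
Accumulated through year 5 = $177,525 − $70,525 = $107,000.

$107,000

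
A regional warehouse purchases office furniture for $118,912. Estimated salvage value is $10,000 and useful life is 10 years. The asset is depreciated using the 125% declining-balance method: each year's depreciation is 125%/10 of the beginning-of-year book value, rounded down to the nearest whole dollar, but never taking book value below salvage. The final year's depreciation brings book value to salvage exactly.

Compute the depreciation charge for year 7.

$6,671

Depreciable base = $118,912 − $10,000 = $108,912.
Year 1: ⌊$118,912 × 125%/10⌋ = $14,864. Book value $104,048.
Year 2: ⌊$104,048 × 125%/10⌋ = $13,006. Book value $91,042.
Year 3: ⌊$91,042 × 125%/10⌋ = $11,380. Book value $79,662.
Year 4: ⌊$79,662 × 125%/10⌋ = $9,957. Book value $69,705.
Year 5: ⌊$69,705 × 125%/10⌋ = $8,713. Book value $60,992.
Year 6: ⌊$60,992 × 125%/10⌋ = $7,624. Book value $53,368.
Year 7: ⌊$53,368 × 125%/10⌋ = $6,671. Book value $46,697.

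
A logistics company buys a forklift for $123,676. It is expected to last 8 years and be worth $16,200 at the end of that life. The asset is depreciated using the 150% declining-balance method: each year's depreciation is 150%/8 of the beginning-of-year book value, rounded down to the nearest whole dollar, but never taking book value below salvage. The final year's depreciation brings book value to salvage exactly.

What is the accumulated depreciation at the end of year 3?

$57,338

Depreciable base = $123,676 − $16,200 = $107,476.
Year 1: ⌊$123,676 × 150%/8⌋ = $23,189. Book value $100,487.
Year 2: ⌊$100,487 × 150%/8⌋ = $18,841. Book value $81,646.
Year 3: ⌊$81,646 × 150%/8⌋ = $15,308. Book value $66,338.
Accumulated through year 3 = $123,676 − $66,338 = $57,338.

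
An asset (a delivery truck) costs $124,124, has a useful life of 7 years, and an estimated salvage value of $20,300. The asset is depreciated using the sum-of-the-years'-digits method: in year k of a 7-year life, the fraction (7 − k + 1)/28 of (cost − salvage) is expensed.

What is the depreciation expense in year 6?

Depreciable base = $124,124 − $20,300 = $103,824.
Sum of the years' digits = 7+6+5+4+3+2+1 = 28.
Year 1: $103,824 × 7/28 = $25,956. Book value $98,168.
Year 2: $103,824 × 6/28 = $22,248. Book value $75,920.
Year 3: $103,824 × 5/28 = $18,540. Book value $57,380.
Year 4: $103,824 × 4/28 = $14,832. Book value $42,548.
Year 5: $103,824 × 3/28 = $11,124. Book value $31,424.
Year 6: $103,824 × 2/28 = $7,416. Book value $24,008.

$7,416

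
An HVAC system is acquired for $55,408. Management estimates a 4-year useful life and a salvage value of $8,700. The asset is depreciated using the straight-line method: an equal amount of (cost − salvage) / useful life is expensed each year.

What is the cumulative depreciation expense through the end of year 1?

$11,677

Depreciable base = $55,408 − $8,700 = $46,708.
Annual expense = $46,708 / 4 = $11,677.
End of year 1: book value $43,731.
Accumulated through year 1 = $55,408 − $43,731 = $11,677.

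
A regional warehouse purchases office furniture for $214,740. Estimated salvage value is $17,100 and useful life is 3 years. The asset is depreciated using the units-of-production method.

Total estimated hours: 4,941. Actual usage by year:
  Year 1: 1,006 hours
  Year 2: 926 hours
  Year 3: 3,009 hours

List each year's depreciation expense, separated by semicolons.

Depreciable base = $214,740 − $17,100 = $197,640.
Rate = $197,640 / 4,941 hours = $40 per hour.
Year 1: 1,006 × $40 = $40,240. Book value $174,500.
Year 2: 926 × $40 = $37,040. Book value $137,460.
Year 3: 3,009 × $40 = $120,360. Book value $17,100.

$40,240; $37,040; $120,360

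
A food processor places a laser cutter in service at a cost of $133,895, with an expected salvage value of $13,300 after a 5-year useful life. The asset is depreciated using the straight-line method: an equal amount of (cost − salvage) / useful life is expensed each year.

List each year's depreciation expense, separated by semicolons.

Depreciable base = $133,895 − $13,300 = $120,595.
Annual expense = $120,595 / 5 = $24,119.
End of year 1: book value $109,776.
End of year 2: book value $85,657.
End of year 3: book value $61,538.
End of year 4: book value $37,419.
End of year 5: book value $13,300.

$24,119; $24,119; $24,119; $24,119; $24,119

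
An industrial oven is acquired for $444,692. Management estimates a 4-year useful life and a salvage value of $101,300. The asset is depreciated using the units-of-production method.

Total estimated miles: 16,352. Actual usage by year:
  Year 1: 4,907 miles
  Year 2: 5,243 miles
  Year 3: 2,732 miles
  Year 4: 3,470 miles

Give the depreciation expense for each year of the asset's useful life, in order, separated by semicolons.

$103,047; $110,103; $57,372; $72,870

Depreciable base = $444,692 − $101,300 = $343,392.
Rate = $343,392 / 16,352 miles = $21 per mile.
Year 1: 4,907 × $21 = $103,047. Book value $341,645.
Year 2: 5,243 × $21 = $110,103. Book value $231,542.
Year 3: 2,732 × $21 = $57,372. Book value $174,170.
Year 4: 3,470 × $21 = $72,870. Book value $101,300.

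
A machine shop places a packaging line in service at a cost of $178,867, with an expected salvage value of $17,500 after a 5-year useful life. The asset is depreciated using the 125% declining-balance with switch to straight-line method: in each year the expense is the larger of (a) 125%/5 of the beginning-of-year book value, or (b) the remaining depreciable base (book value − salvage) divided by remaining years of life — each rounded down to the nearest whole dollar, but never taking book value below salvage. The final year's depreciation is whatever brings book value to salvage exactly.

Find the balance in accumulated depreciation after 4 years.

$133,662

Depreciable base = $178,867 − $17,500 = $161,367.
Year 1: DB = ⌊$178,867 × 125%/5⌋ = $44,716; SL = ⌊$161,367/5⌋ = $32,273 → take DB $44,716. Book value $134,151.
Year 2: DB = ⌊$134,151 × 125%/5⌋ = $33,537; SL = ⌊$116,651/4⌋ = $29,162 → take DB $33,537. Book value $100,614.
Year 3: DB = ⌊$100,614 × 125%/5⌋ = $25,153; SL = ⌊$83,114/3⌋ = $27,704 → take SL $27,704. Book value $72,910.
Year 4: DB = ⌊$72,910 × 125%/5⌋ = $18,227; SL = ⌊$55,410/2⌋ = $27,705 → take SL $27,705. Book value $45,205.
Accumulated through year 4 = $178,867 − $45,205 = $133,662.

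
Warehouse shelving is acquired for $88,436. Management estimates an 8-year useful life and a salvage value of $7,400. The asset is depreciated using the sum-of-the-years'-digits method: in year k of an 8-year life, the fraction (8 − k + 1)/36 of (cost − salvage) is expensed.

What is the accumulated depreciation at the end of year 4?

$58,526

Depreciable base = $88,436 − $7,400 = $81,036.
Sum of the years' digits = 8+7+6+5+4+3+2+1 = 36.
Year 1: $81,036 × 8/36 = $18,008. Book value $70,428.
Year 2: $81,036 × 7/36 = $15,757. Book value $54,671.
Year 3: $81,036 × 6/36 = $13,506. Book value $41,165.
Year 4: $81,036 × 5/36 = $11,255. Book value $29,910.
Accumulated through year 4 = $88,436 − $29,910 = $58,526.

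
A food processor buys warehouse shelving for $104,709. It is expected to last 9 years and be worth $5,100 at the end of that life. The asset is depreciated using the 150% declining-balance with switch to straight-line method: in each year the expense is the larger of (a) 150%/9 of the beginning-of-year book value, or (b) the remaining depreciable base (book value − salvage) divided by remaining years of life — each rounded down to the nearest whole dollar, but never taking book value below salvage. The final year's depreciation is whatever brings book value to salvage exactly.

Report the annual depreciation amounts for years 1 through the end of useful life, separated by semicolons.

$17,451; $14,543; $12,119; $10,099; $9,079; $9,079; $9,079; $9,080; $9,080

Depreciable base = $104,709 − $5,100 = $99,609.
Year 1: DB = ⌊$104,709 × 150%/9⌋ = $17,451; SL = ⌊$99,609/9⌋ = $11,067 → take DB $17,451. Book value $87,258.
Year 2: DB = ⌊$87,258 × 150%/9⌋ = $14,543; SL = ⌊$82,158/8⌋ = $10,269 → take DB $14,543. Book value $72,715.
Year 3: DB = ⌊$72,715 × 150%/9⌋ = $12,119; SL = ⌊$67,615/7⌋ = $9,659 → take DB $12,119. Book value $60,596.
Year 4: DB = ⌊$60,596 × 150%/9⌋ = $10,099; SL = ⌊$55,496/6⌋ = $9,249 → take DB $10,099. Book value $50,497.
Year 5: DB = ⌊$50,497 × 150%/9⌋ = $8,416; SL = ⌊$45,397/5⌋ = $9,079 → take SL $9,079. Book value $41,418.
Year 6: DB = ⌊$41,418 × 150%/9⌋ = $6,903; SL = ⌊$36,318/4⌋ = $9,079 → take SL $9,079. Book value $32,339.
Year 7: DB = ⌊$32,339 × 150%/9⌋ = $5,389; SL = ⌊$27,239/3⌋ = $9,079 → take SL $9,079. Book value $23,260.
Year 8: DB = ⌊$23,260 × 150%/9⌋ = $3,876; SL = ⌊$18,160/2⌋ = $9,080 → take SL $9,080. Book value $14,180.
Year 9 (final): $14,180 − $5,100 = $9,080. Book value $5,100.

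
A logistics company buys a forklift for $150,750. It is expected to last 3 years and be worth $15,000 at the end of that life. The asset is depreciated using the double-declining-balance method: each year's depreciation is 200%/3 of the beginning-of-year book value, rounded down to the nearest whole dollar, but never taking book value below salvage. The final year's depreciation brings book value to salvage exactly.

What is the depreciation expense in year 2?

$33,500

Depreciable base = $150,750 − $15,000 = $135,750.
Year 1: ⌊$150,750 × 200%/3⌋ = $100,500. Book value $50,250.
Year 2: ⌊$50,250 × 200%/3⌋ = $33,500. Book value $16,750.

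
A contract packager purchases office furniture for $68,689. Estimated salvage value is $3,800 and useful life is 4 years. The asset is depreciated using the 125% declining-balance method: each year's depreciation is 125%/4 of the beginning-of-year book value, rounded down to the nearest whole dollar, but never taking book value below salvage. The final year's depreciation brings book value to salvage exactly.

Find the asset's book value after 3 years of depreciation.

Depreciable base = $68,689 − $3,800 = $64,889.
Year 1: ⌊$68,689 × 125%/4⌋ = $21,465. Book value $47,224.
Year 2: ⌊$47,224 × 125%/4⌋ = $14,757. Book value $32,467.
Year 3: ⌊$32,467 × 125%/4⌋ = $10,145. Book value $22,322.

$22,322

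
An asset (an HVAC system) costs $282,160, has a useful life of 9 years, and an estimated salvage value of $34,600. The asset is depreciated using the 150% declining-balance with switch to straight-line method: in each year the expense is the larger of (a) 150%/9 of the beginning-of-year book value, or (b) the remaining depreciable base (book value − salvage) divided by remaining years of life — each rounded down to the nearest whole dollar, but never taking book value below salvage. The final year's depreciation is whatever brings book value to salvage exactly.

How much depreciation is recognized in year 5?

Depreciable base = $282,160 − $34,600 = $247,560.
Year 1: DB = ⌊$282,160 × 150%/9⌋ = $47,026; SL = ⌊$247,560/9⌋ = $27,506 → take DB $47,026. Book value $235,134.
Year 2: DB = ⌊$235,134 × 150%/9⌋ = $39,189; SL = ⌊$200,534/8⌋ = $25,066 → take DB $39,189. Book value $195,945.
Year 3: DB = ⌊$195,945 × 150%/9⌋ = $32,657; SL = ⌊$161,345/7⌋ = $23,049 → take DB $32,657. Book value $163,288.
Year 4: DB = ⌊$163,288 × 150%/9⌋ = $27,214; SL = ⌊$128,688/6⌋ = $21,448 → take DB $27,214. Book value $136,074.
Year 5: DB = ⌊$136,074 × 150%/9⌋ = $22,679; SL = ⌊$101,474/5⌋ = $20,294 → take DB $22,679. Book value $113,395.

$22,679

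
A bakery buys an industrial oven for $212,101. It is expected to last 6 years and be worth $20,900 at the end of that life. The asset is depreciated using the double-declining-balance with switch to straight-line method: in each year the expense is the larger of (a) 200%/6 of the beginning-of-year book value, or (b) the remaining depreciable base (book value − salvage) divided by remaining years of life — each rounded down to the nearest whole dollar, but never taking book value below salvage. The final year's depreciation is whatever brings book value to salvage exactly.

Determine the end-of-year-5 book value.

Depreciable base = $212,101 − $20,900 = $191,201.
Year 1: DB = ⌊$212,101 × 200%/6⌋ = $70,700; SL = ⌊$191,201/6⌋ = $31,866 → take DB $70,700. Book value $141,401.
Year 2: DB = ⌊$141,401 × 200%/6⌋ = $47,133; SL = ⌊$120,501/5⌋ = $24,100 → take DB $47,133. Book value $94,268.
Year 3: DB = ⌊$94,268 × 200%/6⌋ = $31,422; SL = ⌊$73,368/4⌋ = $18,342 → take DB $31,422. Book value $62,846.
Year 4: DB = ⌊$62,846 × 200%/6⌋ = $20,948; SL = ⌊$41,946/3⌋ = $13,982 → take DB $20,948. Book value $41,898.
Year 5: DB = ⌊$41,898 × 200%/6⌋ = $13,966; SL = ⌊$20,998/2⌋ = $10,499 → take DB $13,966. Book value $27,932.

$27,932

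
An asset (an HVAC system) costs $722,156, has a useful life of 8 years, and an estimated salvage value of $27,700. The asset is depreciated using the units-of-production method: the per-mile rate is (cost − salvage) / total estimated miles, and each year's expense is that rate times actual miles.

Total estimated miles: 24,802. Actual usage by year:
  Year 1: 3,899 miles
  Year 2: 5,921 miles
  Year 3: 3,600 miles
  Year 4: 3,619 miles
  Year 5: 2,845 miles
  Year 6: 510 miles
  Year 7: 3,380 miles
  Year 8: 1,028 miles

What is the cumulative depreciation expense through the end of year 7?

$665,672

Depreciable base = $722,156 − $27,700 = $694,456.
Rate = $694,456 / 24,802 miles = $28 per mile.
Year 1: 3,899 × $28 = $109,172. Book value $612,984.
Year 2: 5,921 × $28 = $165,788. Book value $447,196.
Year 3: 3,600 × $28 = $100,800. Book value $346,396.
Year 4: 3,619 × $28 = $101,332. Book value $245,064.
Year 5: 2,845 × $28 = $79,660. Book value $165,404.
Year 6: 510 × $28 = $14,280. Book value $151,124.
Year 7: 3,380 × $28 = $94,640. Book value $56,484.
Accumulated through year 7 = $722,156 − $56,484 = $665,672.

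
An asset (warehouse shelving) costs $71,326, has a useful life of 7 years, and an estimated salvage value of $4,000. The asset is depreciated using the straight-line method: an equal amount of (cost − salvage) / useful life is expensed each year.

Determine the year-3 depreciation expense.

Depreciable base = $71,326 − $4,000 = $67,326.
Annual expense = $67,326 / 7 = $9,618.

$9,618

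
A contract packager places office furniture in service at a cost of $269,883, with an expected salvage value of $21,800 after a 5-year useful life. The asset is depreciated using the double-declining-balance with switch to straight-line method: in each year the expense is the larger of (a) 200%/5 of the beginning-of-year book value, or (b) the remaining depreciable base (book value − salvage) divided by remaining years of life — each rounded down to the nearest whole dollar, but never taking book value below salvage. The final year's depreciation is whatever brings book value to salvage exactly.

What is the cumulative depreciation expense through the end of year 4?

Depreciable base = $269,883 − $21,800 = $248,083.
Year 1: DB = ⌊$269,883 × 200%/5⌋ = $107,953; SL = ⌊$248,083/5⌋ = $49,616 → take DB $107,953. Book value $161,930.
Year 2: DB = ⌊$161,930 × 200%/5⌋ = $64,772; SL = ⌊$140,130/4⌋ = $35,032 → take DB $64,772. Book value $97,158.
Year 3: DB = ⌊$97,158 × 200%/5⌋ = $38,863; SL = ⌊$75,358/3⌋ = $25,119 → take DB $38,863. Book value $58,295.
Year 4: DB = ⌊$58,295 × 200%/5⌋ = $23,318; SL = ⌊$36,495/2⌋ = $18,247 → take DB $23,318. Book value $34,977.
Accumulated through year 4 = $269,883 − $34,977 = $234,906.

$234,906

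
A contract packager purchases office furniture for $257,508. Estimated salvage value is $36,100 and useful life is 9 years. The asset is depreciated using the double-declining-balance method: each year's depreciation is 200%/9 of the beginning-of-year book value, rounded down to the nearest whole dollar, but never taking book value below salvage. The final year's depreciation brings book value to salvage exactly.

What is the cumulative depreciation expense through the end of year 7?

$213,168

Depreciable base = $257,508 − $36,100 = $221,408.
Year 1: ⌊$257,508 × 200%/9⌋ = $57,224. Book value $200,284.
Year 2: ⌊$200,284 × 200%/9⌋ = $44,507. Book value $155,777.
Year 3: ⌊$155,777 × 200%/9⌋ = $34,617. Book value $121,160.
Year 4: ⌊$121,160 × 200%/9⌋ = $26,924. Book value $94,236.
Year 5: ⌊$94,236 × 200%/9⌋ = $20,941. Book value $73,295.
Year 6: ⌊$73,295 × 200%/9⌋ = $16,287. Book value $57,008.
Year 7: ⌊$57,008 × 200%/9⌋ = $12,668. Book value $44,340.
Accumulated through year 7 = $257,508 − $44,340 = $213,168.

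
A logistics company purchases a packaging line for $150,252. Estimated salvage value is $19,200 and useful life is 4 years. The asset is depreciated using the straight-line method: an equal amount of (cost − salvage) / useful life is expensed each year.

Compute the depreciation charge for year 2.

$32,763

Depreciable base = $150,252 − $19,200 = $131,052.
Annual expense = $131,052 / 4 = $32,763.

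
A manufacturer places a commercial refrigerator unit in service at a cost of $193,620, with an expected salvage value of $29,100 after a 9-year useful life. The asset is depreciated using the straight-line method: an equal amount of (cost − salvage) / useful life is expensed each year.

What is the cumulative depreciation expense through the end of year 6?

Depreciable base = $193,620 − $29,100 = $164,520.
Annual expense = $164,520 / 9 = $18,280.
End of year 1: book value $175,340.
End of year 2: book value $157,060.
End of year 3: book value $138,780.
End of year 4: book value $120,500.
End of year 5: book value $102,220.
End of year 6: book value $83,940.
Accumulated through year 6 = $193,620 − $83,940 = $109,680.

$109,680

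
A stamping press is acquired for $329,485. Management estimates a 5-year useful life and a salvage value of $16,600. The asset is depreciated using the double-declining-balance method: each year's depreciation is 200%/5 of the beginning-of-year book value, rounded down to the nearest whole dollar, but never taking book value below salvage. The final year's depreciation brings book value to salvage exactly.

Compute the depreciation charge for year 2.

Depreciable base = $329,485 − $16,600 = $312,885.
Year 1: ⌊$329,485 × 200%/5⌋ = $131,794. Book value $197,691.
Year 2: ⌊$197,691 × 200%/5⌋ = $79,076. Book value $118,615.

$79,076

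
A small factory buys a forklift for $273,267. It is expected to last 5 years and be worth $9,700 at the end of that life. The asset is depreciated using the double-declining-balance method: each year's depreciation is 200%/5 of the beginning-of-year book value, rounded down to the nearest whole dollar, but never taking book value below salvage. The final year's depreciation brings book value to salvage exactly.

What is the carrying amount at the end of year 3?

$59,027

Depreciable base = $273,267 − $9,700 = $263,567.
Year 1: ⌊$273,267 × 200%/5⌋ = $109,306. Book value $163,961.
Year 2: ⌊$163,961 × 200%/5⌋ = $65,584. Book value $98,377.
Year 3: ⌊$98,377 × 200%/5⌋ = $39,350. Book value $59,027.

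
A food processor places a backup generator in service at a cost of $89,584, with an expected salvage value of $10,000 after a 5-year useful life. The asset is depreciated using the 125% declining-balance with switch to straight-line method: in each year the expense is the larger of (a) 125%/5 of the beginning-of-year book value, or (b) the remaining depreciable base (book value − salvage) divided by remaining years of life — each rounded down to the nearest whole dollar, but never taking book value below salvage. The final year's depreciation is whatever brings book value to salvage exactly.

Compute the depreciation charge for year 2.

$16,797

Depreciable base = $89,584 − $10,000 = $79,584.
Year 1: DB = ⌊$89,584 × 125%/5⌋ = $22,396; SL = ⌊$79,584/5⌋ = $15,916 → take DB $22,396. Book value $67,188.
Year 2: DB = ⌊$67,188 × 125%/5⌋ = $16,797; SL = ⌊$57,188/4⌋ = $14,297 → take DB $16,797. Book value $50,391.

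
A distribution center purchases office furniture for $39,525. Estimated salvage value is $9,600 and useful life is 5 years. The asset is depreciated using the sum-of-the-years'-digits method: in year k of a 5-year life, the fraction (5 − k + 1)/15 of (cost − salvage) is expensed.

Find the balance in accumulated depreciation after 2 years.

$17,955

Depreciable base = $39,525 − $9,600 = $29,925.
Sum of the years' digits = 5+4+3+2+1 = 15.
Year 1: $29,925 × 5/15 = $9,975. Book value $29,550.
Year 2: $29,925 × 4/15 = $7,980. Book value $21,570.
Accumulated through year 2 = $39,525 − $21,570 = $17,955.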